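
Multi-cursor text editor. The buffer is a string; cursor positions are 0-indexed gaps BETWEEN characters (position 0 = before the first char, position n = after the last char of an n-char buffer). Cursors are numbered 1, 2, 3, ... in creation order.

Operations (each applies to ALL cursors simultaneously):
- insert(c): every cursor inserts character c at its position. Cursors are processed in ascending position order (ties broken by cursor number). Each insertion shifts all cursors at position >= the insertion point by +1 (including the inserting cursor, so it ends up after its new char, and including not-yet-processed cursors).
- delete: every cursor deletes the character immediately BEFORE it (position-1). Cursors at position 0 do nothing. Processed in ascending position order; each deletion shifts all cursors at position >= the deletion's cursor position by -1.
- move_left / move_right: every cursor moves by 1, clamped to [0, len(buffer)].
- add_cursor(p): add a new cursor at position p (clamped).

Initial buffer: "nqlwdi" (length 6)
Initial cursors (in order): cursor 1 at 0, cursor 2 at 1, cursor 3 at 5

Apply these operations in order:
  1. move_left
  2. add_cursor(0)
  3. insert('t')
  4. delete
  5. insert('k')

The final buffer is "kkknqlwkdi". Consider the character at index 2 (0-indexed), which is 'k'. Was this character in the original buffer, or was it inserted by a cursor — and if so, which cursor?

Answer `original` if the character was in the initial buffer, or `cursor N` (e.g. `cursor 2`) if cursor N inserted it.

Answer: cursor 4

Derivation:
After op 1 (move_left): buffer="nqlwdi" (len 6), cursors c1@0 c2@0 c3@4, authorship ......
After op 2 (add_cursor(0)): buffer="nqlwdi" (len 6), cursors c1@0 c2@0 c4@0 c3@4, authorship ......
After op 3 (insert('t')): buffer="tttnqlwtdi" (len 10), cursors c1@3 c2@3 c4@3 c3@8, authorship 124....3..
After op 4 (delete): buffer="nqlwdi" (len 6), cursors c1@0 c2@0 c4@0 c3@4, authorship ......
After op 5 (insert('k')): buffer="kkknqlwkdi" (len 10), cursors c1@3 c2@3 c4@3 c3@8, authorship 124....3..
Authorship (.=original, N=cursor N): 1 2 4 . . . . 3 . .
Index 2: author = 4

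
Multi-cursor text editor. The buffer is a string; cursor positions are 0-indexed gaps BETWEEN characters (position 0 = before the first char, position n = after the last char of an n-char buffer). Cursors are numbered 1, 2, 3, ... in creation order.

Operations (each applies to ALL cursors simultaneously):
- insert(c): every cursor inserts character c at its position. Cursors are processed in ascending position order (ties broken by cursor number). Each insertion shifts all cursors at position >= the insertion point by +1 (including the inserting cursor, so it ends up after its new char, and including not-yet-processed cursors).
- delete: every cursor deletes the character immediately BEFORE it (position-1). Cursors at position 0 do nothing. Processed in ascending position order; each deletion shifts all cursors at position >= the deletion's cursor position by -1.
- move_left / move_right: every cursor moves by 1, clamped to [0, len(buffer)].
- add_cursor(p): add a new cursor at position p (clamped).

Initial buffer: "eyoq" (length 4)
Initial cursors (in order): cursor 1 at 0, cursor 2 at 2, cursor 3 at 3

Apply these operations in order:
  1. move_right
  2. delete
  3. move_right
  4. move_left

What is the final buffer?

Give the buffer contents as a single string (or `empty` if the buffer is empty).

Answer: y

Derivation:
After op 1 (move_right): buffer="eyoq" (len 4), cursors c1@1 c2@3 c3@4, authorship ....
After op 2 (delete): buffer="y" (len 1), cursors c1@0 c2@1 c3@1, authorship .
After op 3 (move_right): buffer="y" (len 1), cursors c1@1 c2@1 c3@1, authorship .
After op 4 (move_left): buffer="y" (len 1), cursors c1@0 c2@0 c3@0, authorship .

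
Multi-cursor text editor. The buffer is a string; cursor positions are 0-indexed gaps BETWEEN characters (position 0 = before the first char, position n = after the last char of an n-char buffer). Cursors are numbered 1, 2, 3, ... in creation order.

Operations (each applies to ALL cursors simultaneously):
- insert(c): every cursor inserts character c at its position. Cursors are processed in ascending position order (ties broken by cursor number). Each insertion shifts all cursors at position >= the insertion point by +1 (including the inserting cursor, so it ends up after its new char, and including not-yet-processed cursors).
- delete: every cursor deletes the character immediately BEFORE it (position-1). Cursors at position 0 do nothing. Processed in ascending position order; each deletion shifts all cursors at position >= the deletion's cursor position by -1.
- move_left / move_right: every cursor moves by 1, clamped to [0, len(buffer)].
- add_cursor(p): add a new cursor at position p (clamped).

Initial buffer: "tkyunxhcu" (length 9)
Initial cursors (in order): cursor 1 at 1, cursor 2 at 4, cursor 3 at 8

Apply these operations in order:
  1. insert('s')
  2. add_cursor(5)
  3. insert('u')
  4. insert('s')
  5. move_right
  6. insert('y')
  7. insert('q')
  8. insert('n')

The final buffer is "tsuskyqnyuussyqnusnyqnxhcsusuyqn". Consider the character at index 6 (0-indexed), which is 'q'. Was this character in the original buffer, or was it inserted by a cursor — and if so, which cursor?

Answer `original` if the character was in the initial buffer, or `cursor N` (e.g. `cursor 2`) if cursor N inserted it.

After op 1 (insert('s')): buffer="tskyusnxhcsu" (len 12), cursors c1@2 c2@6 c3@11, authorship .1...2....3.
After op 2 (add_cursor(5)): buffer="tskyusnxhcsu" (len 12), cursors c1@2 c4@5 c2@6 c3@11, authorship .1...2....3.
After op 3 (insert('u')): buffer="tsukyuusunxhcsuu" (len 16), cursors c1@3 c4@7 c2@9 c3@15, authorship .11...422....33.
After op 4 (insert('s')): buffer="tsuskyuussusnxhcsusu" (len 20), cursors c1@4 c4@9 c2@12 c3@19, authorship .111...44222....333.
After op 5 (move_right): buffer="tsuskyuussusnxhcsusu" (len 20), cursors c1@5 c4@10 c2@13 c3@20, authorship .111...44222....333.
After op 6 (insert('y')): buffer="tsuskyyuussyusnyxhcsusuy" (len 24), cursors c1@6 c4@12 c2@16 c3@24, authorship .111.1..442422.2...333.3
After op 7 (insert('q')): buffer="tsuskyqyuussyqusnyqxhcsusuyq" (len 28), cursors c1@7 c4@14 c2@19 c3@28, authorship .111.11..4424422.22...333.33
After op 8 (insert('n')): buffer="tsuskyqnyuussyqnusnyqnxhcsusuyqn" (len 32), cursors c1@8 c4@16 c2@22 c3@32, authorship .111.111..44244422.222...333.333
Authorship (.=original, N=cursor N): . 1 1 1 . 1 1 1 . . 4 4 2 4 4 4 2 2 . 2 2 2 . . . 3 3 3 . 3 3 3
Index 6: author = 1

Answer: cursor 1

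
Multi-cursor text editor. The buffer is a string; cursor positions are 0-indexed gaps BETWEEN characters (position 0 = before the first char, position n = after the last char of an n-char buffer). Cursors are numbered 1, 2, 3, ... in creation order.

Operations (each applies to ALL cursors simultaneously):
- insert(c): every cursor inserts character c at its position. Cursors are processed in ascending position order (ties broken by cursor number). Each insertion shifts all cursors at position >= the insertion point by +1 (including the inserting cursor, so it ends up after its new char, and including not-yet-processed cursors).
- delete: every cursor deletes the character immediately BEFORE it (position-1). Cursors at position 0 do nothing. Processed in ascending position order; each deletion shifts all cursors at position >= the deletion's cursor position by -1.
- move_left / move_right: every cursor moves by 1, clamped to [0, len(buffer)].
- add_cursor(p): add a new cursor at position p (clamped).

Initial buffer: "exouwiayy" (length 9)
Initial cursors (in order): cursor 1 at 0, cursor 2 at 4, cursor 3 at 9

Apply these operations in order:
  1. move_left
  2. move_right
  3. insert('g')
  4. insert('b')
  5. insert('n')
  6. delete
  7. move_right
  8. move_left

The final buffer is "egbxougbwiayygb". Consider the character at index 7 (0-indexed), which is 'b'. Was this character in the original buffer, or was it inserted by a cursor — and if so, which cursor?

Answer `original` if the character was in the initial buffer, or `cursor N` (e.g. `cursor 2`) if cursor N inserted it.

Answer: cursor 2

Derivation:
After op 1 (move_left): buffer="exouwiayy" (len 9), cursors c1@0 c2@3 c3@8, authorship .........
After op 2 (move_right): buffer="exouwiayy" (len 9), cursors c1@1 c2@4 c3@9, authorship .........
After op 3 (insert('g')): buffer="egxougwiayyg" (len 12), cursors c1@2 c2@6 c3@12, authorship .1...2.....3
After op 4 (insert('b')): buffer="egbxougbwiayygb" (len 15), cursors c1@3 c2@8 c3@15, authorship .11...22.....33
After op 5 (insert('n')): buffer="egbnxougbnwiayygbn" (len 18), cursors c1@4 c2@10 c3@18, authorship .111...222.....333
After op 6 (delete): buffer="egbxougbwiayygb" (len 15), cursors c1@3 c2@8 c3@15, authorship .11...22.....33
After op 7 (move_right): buffer="egbxougbwiayygb" (len 15), cursors c1@4 c2@9 c3@15, authorship .11...22.....33
After op 8 (move_left): buffer="egbxougbwiayygb" (len 15), cursors c1@3 c2@8 c3@14, authorship .11...22.....33
Authorship (.=original, N=cursor N): . 1 1 . . . 2 2 . . . . . 3 3
Index 7: author = 2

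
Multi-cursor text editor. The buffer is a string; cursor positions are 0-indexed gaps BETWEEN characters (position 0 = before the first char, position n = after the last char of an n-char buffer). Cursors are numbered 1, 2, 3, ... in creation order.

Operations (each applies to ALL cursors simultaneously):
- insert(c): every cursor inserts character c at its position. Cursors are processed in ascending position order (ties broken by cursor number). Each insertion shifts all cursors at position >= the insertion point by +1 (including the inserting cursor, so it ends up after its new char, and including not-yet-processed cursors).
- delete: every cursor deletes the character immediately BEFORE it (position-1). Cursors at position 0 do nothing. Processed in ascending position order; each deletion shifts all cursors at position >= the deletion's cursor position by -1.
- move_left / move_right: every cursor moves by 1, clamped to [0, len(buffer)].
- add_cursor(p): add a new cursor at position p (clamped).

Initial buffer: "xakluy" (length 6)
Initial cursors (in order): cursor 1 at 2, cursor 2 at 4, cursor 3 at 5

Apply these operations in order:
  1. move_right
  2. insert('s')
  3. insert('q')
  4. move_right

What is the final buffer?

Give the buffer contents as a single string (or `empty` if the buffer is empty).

Answer: xaksqlusqysq

Derivation:
After op 1 (move_right): buffer="xakluy" (len 6), cursors c1@3 c2@5 c3@6, authorship ......
After op 2 (insert('s')): buffer="xakslusys" (len 9), cursors c1@4 c2@7 c3@9, authorship ...1..2.3
After op 3 (insert('q')): buffer="xaksqlusqysq" (len 12), cursors c1@5 c2@9 c3@12, authorship ...11..22.33
After op 4 (move_right): buffer="xaksqlusqysq" (len 12), cursors c1@6 c2@10 c3@12, authorship ...11..22.33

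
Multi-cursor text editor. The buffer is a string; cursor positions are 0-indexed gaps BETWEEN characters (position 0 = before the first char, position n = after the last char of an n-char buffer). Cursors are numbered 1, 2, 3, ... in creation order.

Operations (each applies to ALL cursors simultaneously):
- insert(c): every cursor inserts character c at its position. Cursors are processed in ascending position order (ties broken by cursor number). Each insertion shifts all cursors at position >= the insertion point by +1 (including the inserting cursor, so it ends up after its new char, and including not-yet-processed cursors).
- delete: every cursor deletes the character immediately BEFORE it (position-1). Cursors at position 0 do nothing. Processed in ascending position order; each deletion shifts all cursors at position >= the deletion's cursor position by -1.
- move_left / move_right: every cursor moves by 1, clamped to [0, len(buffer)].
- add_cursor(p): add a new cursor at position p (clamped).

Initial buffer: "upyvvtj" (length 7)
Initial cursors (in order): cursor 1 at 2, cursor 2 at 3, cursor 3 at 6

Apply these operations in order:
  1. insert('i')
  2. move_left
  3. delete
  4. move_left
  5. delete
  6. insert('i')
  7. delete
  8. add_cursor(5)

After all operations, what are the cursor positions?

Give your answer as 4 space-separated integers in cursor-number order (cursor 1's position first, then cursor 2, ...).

Answer: 0 0 2 5

Derivation:
After op 1 (insert('i')): buffer="upiyivvtij" (len 10), cursors c1@3 c2@5 c3@9, authorship ..1.2...3.
After op 2 (move_left): buffer="upiyivvtij" (len 10), cursors c1@2 c2@4 c3@8, authorship ..1.2...3.
After op 3 (delete): buffer="uiivvij" (len 7), cursors c1@1 c2@2 c3@5, authorship .12..3.
After op 4 (move_left): buffer="uiivvij" (len 7), cursors c1@0 c2@1 c3@4, authorship .12..3.
After op 5 (delete): buffer="iivij" (len 5), cursors c1@0 c2@0 c3@2, authorship 12.3.
After op 6 (insert('i')): buffer="iiiiivij" (len 8), cursors c1@2 c2@2 c3@5, authorship 12123.3.
After op 7 (delete): buffer="iivij" (len 5), cursors c1@0 c2@0 c3@2, authorship 12.3.
After op 8 (add_cursor(5)): buffer="iivij" (len 5), cursors c1@0 c2@0 c3@2 c4@5, authorship 12.3.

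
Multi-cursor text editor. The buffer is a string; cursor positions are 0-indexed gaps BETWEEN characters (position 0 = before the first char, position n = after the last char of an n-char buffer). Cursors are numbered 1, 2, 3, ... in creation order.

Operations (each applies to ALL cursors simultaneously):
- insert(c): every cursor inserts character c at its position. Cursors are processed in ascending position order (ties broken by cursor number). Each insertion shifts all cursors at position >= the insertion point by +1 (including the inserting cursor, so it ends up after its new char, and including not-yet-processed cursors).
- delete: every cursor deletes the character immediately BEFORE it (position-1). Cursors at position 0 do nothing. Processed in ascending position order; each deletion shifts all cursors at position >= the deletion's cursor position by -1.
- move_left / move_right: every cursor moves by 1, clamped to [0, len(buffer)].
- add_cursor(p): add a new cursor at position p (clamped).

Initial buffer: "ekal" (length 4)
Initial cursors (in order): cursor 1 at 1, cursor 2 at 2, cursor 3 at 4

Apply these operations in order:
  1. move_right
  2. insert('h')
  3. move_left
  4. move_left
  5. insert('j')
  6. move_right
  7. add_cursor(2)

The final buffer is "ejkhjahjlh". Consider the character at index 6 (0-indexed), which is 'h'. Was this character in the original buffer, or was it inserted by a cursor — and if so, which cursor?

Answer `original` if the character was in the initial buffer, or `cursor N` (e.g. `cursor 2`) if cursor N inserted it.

After op 1 (move_right): buffer="ekal" (len 4), cursors c1@2 c2@3 c3@4, authorship ....
After op 2 (insert('h')): buffer="ekhahlh" (len 7), cursors c1@3 c2@5 c3@7, authorship ..1.2.3
After op 3 (move_left): buffer="ekhahlh" (len 7), cursors c1@2 c2@4 c3@6, authorship ..1.2.3
After op 4 (move_left): buffer="ekhahlh" (len 7), cursors c1@1 c2@3 c3@5, authorship ..1.2.3
After op 5 (insert('j')): buffer="ejkhjahjlh" (len 10), cursors c1@2 c2@5 c3@8, authorship .1.12.23.3
After op 6 (move_right): buffer="ejkhjahjlh" (len 10), cursors c1@3 c2@6 c3@9, authorship .1.12.23.3
After op 7 (add_cursor(2)): buffer="ejkhjahjlh" (len 10), cursors c4@2 c1@3 c2@6 c3@9, authorship .1.12.23.3
Authorship (.=original, N=cursor N): . 1 . 1 2 . 2 3 . 3
Index 6: author = 2

Answer: cursor 2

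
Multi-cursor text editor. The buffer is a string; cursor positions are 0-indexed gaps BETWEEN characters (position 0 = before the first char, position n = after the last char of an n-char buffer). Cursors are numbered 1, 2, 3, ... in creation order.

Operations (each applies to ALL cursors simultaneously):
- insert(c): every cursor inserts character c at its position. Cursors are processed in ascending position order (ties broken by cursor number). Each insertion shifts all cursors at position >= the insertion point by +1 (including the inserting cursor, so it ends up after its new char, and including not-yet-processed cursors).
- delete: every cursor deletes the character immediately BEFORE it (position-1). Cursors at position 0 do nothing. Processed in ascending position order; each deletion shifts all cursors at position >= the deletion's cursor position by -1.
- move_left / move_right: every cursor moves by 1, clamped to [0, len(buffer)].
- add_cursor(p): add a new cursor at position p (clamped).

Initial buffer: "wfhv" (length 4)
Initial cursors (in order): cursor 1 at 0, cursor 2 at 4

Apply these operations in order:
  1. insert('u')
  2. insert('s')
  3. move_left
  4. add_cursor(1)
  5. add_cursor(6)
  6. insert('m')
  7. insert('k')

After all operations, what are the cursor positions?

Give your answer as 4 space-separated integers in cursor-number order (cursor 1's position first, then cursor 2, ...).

Answer: 5 15 5 12

Derivation:
After op 1 (insert('u')): buffer="uwfhvu" (len 6), cursors c1@1 c2@6, authorship 1....2
After op 2 (insert('s')): buffer="uswfhvus" (len 8), cursors c1@2 c2@8, authorship 11....22
After op 3 (move_left): buffer="uswfhvus" (len 8), cursors c1@1 c2@7, authorship 11....22
After op 4 (add_cursor(1)): buffer="uswfhvus" (len 8), cursors c1@1 c3@1 c2@7, authorship 11....22
After op 5 (add_cursor(6)): buffer="uswfhvus" (len 8), cursors c1@1 c3@1 c4@6 c2@7, authorship 11....22
After op 6 (insert('m')): buffer="ummswfhvmums" (len 12), cursors c1@3 c3@3 c4@9 c2@11, authorship 1131....4222
After op 7 (insert('k')): buffer="ummkkswfhvmkumks" (len 16), cursors c1@5 c3@5 c4@12 c2@15, authorship 113131....442222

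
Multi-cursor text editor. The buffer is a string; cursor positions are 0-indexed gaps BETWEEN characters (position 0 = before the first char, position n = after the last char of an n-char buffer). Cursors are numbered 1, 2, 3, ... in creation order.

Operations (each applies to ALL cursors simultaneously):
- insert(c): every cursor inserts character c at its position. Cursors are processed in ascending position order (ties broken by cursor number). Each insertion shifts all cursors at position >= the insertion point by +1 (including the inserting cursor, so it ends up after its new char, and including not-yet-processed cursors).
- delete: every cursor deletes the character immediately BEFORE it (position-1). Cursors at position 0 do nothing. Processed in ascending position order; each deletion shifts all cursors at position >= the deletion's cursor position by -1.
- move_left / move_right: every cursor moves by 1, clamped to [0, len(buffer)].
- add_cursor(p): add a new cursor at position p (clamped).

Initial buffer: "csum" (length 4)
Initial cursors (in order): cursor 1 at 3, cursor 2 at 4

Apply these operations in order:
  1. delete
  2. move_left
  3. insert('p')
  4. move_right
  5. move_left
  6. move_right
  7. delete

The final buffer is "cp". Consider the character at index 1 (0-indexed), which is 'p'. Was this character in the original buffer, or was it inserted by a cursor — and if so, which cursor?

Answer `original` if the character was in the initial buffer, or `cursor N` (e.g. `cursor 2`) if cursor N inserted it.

After op 1 (delete): buffer="cs" (len 2), cursors c1@2 c2@2, authorship ..
After op 2 (move_left): buffer="cs" (len 2), cursors c1@1 c2@1, authorship ..
After op 3 (insert('p')): buffer="cpps" (len 4), cursors c1@3 c2@3, authorship .12.
After op 4 (move_right): buffer="cpps" (len 4), cursors c1@4 c2@4, authorship .12.
After op 5 (move_left): buffer="cpps" (len 4), cursors c1@3 c2@3, authorship .12.
After op 6 (move_right): buffer="cpps" (len 4), cursors c1@4 c2@4, authorship .12.
After op 7 (delete): buffer="cp" (len 2), cursors c1@2 c2@2, authorship .1
Authorship (.=original, N=cursor N): . 1
Index 1: author = 1

Answer: cursor 1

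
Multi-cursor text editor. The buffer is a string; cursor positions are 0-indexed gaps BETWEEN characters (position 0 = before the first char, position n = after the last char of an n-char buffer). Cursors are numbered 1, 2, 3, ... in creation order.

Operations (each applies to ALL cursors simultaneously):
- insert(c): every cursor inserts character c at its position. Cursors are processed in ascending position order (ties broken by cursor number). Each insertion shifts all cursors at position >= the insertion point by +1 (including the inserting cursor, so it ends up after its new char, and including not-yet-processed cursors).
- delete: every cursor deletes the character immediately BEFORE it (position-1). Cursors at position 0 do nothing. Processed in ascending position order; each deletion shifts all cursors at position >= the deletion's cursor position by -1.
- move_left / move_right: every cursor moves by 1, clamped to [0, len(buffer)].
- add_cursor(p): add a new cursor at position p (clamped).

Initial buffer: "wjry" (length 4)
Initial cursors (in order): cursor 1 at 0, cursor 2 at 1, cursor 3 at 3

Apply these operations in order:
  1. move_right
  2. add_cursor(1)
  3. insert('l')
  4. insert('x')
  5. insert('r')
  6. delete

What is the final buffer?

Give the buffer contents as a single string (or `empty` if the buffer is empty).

Answer: wllxxjlxrylx

Derivation:
After op 1 (move_right): buffer="wjry" (len 4), cursors c1@1 c2@2 c3@4, authorship ....
After op 2 (add_cursor(1)): buffer="wjry" (len 4), cursors c1@1 c4@1 c2@2 c3@4, authorship ....
After op 3 (insert('l')): buffer="wlljlryl" (len 8), cursors c1@3 c4@3 c2@5 c3@8, authorship .14.2..3
After op 4 (insert('x')): buffer="wllxxjlxrylx" (len 12), cursors c1@5 c4@5 c2@8 c3@12, authorship .1414.22..33
After op 5 (insert('r')): buffer="wllxxrrjlxrrylxr" (len 16), cursors c1@7 c4@7 c2@11 c3@16, authorship .141414.222..333
After op 6 (delete): buffer="wllxxjlxrylx" (len 12), cursors c1@5 c4@5 c2@8 c3@12, authorship .1414.22..33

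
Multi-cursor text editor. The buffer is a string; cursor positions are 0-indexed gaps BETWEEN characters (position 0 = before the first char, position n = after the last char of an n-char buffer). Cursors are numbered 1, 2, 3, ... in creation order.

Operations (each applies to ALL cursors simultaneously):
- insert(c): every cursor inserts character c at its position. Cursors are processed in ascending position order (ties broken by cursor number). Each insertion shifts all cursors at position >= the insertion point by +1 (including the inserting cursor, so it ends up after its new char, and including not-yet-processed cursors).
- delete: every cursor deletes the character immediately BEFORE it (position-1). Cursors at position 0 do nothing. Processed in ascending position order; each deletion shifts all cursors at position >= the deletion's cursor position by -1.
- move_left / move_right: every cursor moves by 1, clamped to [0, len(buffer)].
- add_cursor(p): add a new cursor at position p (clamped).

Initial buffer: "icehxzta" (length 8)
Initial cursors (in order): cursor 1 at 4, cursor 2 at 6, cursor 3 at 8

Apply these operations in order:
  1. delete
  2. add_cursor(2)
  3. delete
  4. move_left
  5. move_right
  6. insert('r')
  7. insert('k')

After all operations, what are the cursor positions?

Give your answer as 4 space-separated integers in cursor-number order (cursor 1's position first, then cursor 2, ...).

Answer: 9 9 9 9

Derivation:
After op 1 (delete): buffer="icext" (len 5), cursors c1@3 c2@4 c3@5, authorship .....
After op 2 (add_cursor(2)): buffer="icext" (len 5), cursors c4@2 c1@3 c2@4 c3@5, authorship .....
After op 3 (delete): buffer="i" (len 1), cursors c1@1 c2@1 c3@1 c4@1, authorship .
After op 4 (move_left): buffer="i" (len 1), cursors c1@0 c2@0 c3@0 c4@0, authorship .
After op 5 (move_right): buffer="i" (len 1), cursors c1@1 c2@1 c3@1 c4@1, authorship .
After op 6 (insert('r')): buffer="irrrr" (len 5), cursors c1@5 c2@5 c3@5 c4@5, authorship .1234
After op 7 (insert('k')): buffer="irrrrkkkk" (len 9), cursors c1@9 c2@9 c3@9 c4@9, authorship .12341234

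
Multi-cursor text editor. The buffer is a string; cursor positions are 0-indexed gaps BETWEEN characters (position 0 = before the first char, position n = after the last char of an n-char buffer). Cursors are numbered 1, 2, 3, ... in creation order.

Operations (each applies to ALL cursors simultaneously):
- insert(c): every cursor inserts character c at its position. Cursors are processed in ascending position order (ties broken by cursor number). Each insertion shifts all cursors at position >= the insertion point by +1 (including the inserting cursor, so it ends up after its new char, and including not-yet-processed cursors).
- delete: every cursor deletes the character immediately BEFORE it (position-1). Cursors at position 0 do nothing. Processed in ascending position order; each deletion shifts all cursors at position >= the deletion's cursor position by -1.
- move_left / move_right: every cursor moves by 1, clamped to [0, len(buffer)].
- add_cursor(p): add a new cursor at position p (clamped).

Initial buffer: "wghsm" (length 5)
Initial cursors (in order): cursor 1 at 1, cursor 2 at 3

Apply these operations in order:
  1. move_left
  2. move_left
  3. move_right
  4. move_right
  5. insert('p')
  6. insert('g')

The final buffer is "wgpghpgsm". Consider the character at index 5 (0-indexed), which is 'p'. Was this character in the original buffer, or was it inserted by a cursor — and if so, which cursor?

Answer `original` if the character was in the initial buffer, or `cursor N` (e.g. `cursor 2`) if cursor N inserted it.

Answer: cursor 2

Derivation:
After op 1 (move_left): buffer="wghsm" (len 5), cursors c1@0 c2@2, authorship .....
After op 2 (move_left): buffer="wghsm" (len 5), cursors c1@0 c2@1, authorship .....
After op 3 (move_right): buffer="wghsm" (len 5), cursors c1@1 c2@2, authorship .....
After op 4 (move_right): buffer="wghsm" (len 5), cursors c1@2 c2@3, authorship .....
After op 5 (insert('p')): buffer="wgphpsm" (len 7), cursors c1@3 c2@5, authorship ..1.2..
After op 6 (insert('g')): buffer="wgpghpgsm" (len 9), cursors c1@4 c2@7, authorship ..11.22..
Authorship (.=original, N=cursor N): . . 1 1 . 2 2 . .
Index 5: author = 2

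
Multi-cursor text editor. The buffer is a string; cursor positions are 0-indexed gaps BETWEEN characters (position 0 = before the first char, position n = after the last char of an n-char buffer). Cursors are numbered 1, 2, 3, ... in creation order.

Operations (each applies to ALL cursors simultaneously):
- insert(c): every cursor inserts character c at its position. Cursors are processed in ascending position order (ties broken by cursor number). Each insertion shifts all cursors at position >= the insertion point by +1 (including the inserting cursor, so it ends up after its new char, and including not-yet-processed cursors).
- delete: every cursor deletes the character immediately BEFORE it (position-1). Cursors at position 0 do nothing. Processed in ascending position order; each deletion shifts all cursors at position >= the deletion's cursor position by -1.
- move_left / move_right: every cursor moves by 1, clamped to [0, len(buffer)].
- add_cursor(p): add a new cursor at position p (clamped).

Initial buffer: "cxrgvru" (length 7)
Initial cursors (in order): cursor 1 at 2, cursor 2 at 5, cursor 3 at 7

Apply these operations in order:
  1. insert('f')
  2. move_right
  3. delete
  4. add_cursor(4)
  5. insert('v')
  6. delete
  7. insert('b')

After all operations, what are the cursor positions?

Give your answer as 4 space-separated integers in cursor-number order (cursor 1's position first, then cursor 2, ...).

After op 1 (insert('f')): buffer="cxfrgvfruf" (len 10), cursors c1@3 c2@7 c3@10, authorship ..1...2..3
After op 2 (move_right): buffer="cxfrgvfruf" (len 10), cursors c1@4 c2@8 c3@10, authorship ..1...2..3
After op 3 (delete): buffer="cxfgvfu" (len 7), cursors c1@3 c2@6 c3@7, authorship ..1..2.
After op 4 (add_cursor(4)): buffer="cxfgvfu" (len 7), cursors c1@3 c4@4 c2@6 c3@7, authorship ..1..2.
After op 5 (insert('v')): buffer="cxfvgvvfvuv" (len 11), cursors c1@4 c4@6 c2@9 c3@11, authorship ..11.4.22.3
After op 6 (delete): buffer="cxfgvfu" (len 7), cursors c1@3 c4@4 c2@6 c3@7, authorship ..1..2.
After op 7 (insert('b')): buffer="cxfbgbvfbub" (len 11), cursors c1@4 c4@6 c2@9 c3@11, authorship ..11.4.22.3

Answer: 4 9 11 6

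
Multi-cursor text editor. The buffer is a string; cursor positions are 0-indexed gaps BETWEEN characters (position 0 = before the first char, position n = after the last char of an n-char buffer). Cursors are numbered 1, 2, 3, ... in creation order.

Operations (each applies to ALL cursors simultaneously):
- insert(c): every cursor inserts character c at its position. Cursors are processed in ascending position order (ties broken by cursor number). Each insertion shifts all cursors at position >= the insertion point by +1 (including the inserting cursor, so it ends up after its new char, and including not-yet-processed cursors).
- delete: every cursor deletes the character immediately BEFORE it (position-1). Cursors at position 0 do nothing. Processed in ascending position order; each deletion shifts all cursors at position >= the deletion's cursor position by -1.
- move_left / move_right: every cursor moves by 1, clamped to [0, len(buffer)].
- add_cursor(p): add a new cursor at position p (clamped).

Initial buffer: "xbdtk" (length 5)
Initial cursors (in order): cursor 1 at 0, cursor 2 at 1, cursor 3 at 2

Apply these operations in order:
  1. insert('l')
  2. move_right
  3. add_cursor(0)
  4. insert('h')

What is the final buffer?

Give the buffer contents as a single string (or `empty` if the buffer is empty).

Answer: hlxhlbhldhtk

Derivation:
After op 1 (insert('l')): buffer="lxlbldtk" (len 8), cursors c1@1 c2@3 c3@5, authorship 1.2.3...
After op 2 (move_right): buffer="lxlbldtk" (len 8), cursors c1@2 c2@4 c3@6, authorship 1.2.3...
After op 3 (add_cursor(0)): buffer="lxlbldtk" (len 8), cursors c4@0 c1@2 c2@4 c3@6, authorship 1.2.3...
After op 4 (insert('h')): buffer="hlxhlbhldhtk" (len 12), cursors c4@1 c1@4 c2@7 c3@10, authorship 41.12.23.3..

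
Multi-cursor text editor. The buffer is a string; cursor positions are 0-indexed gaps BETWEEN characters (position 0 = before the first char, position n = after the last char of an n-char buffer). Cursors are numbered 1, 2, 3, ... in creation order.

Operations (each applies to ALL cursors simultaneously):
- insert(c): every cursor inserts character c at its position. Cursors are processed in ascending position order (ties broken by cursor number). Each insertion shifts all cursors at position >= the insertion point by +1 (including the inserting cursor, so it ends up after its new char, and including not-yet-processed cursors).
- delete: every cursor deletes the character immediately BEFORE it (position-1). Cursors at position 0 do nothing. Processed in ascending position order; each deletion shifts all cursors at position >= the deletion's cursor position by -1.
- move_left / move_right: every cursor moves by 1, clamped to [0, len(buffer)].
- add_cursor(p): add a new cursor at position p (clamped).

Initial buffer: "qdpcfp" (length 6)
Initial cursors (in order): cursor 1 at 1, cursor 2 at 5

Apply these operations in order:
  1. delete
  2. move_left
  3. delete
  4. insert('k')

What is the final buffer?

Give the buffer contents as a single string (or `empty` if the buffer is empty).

After op 1 (delete): buffer="dpcp" (len 4), cursors c1@0 c2@3, authorship ....
After op 2 (move_left): buffer="dpcp" (len 4), cursors c1@0 c2@2, authorship ....
After op 3 (delete): buffer="dcp" (len 3), cursors c1@0 c2@1, authorship ...
After op 4 (insert('k')): buffer="kdkcp" (len 5), cursors c1@1 c2@3, authorship 1.2..

Answer: kdkcp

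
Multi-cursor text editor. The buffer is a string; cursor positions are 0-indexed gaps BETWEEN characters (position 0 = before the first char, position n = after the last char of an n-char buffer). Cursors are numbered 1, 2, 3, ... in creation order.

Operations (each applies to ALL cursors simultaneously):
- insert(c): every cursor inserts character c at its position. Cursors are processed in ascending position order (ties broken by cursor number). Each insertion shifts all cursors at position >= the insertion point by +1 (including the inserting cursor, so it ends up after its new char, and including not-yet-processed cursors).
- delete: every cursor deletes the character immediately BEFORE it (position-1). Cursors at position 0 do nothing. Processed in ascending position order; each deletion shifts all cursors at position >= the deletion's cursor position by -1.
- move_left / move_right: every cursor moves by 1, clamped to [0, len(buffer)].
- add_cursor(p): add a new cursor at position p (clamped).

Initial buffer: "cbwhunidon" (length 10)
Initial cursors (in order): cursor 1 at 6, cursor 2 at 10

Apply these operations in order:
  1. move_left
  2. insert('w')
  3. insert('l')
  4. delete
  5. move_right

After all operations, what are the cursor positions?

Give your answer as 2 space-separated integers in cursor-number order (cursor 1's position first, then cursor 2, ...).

After op 1 (move_left): buffer="cbwhunidon" (len 10), cursors c1@5 c2@9, authorship ..........
After op 2 (insert('w')): buffer="cbwhuwnidown" (len 12), cursors c1@6 c2@11, authorship .....1....2.
After op 3 (insert('l')): buffer="cbwhuwlnidowln" (len 14), cursors c1@7 c2@13, authorship .....11....22.
After op 4 (delete): buffer="cbwhuwnidown" (len 12), cursors c1@6 c2@11, authorship .....1....2.
After op 5 (move_right): buffer="cbwhuwnidown" (len 12), cursors c1@7 c2@12, authorship .....1....2.

Answer: 7 12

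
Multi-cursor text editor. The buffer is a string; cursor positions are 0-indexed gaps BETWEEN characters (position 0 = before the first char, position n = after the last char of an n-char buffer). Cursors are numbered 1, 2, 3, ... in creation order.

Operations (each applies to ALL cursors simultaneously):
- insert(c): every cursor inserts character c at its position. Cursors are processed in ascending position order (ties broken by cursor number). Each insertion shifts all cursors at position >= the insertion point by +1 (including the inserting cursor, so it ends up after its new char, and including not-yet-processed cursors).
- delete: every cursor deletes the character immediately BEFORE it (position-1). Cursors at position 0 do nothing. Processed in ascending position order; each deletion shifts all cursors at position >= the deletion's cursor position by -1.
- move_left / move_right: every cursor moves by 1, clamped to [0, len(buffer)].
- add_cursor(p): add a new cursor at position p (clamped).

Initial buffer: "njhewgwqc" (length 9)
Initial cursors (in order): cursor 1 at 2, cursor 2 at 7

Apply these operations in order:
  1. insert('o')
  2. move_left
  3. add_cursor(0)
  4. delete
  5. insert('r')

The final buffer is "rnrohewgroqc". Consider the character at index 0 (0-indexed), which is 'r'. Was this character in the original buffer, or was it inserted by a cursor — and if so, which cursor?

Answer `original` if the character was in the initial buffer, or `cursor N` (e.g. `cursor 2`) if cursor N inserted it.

After op 1 (insert('o')): buffer="njohewgwoqc" (len 11), cursors c1@3 c2@9, authorship ..1.....2..
After op 2 (move_left): buffer="njohewgwoqc" (len 11), cursors c1@2 c2@8, authorship ..1.....2..
After op 3 (add_cursor(0)): buffer="njohewgwoqc" (len 11), cursors c3@0 c1@2 c2@8, authorship ..1.....2..
After op 4 (delete): buffer="nohewgoqc" (len 9), cursors c3@0 c1@1 c2@6, authorship .1....2..
After op 5 (insert('r')): buffer="rnrohewgroqc" (len 12), cursors c3@1 c1@3 c2@9, authorship 3.11....22..
Authorship (.=original, N=cursor N): 3 . 1 1 . . . . 2 2 . .
Index 0: author = 3

Answer: cursor 3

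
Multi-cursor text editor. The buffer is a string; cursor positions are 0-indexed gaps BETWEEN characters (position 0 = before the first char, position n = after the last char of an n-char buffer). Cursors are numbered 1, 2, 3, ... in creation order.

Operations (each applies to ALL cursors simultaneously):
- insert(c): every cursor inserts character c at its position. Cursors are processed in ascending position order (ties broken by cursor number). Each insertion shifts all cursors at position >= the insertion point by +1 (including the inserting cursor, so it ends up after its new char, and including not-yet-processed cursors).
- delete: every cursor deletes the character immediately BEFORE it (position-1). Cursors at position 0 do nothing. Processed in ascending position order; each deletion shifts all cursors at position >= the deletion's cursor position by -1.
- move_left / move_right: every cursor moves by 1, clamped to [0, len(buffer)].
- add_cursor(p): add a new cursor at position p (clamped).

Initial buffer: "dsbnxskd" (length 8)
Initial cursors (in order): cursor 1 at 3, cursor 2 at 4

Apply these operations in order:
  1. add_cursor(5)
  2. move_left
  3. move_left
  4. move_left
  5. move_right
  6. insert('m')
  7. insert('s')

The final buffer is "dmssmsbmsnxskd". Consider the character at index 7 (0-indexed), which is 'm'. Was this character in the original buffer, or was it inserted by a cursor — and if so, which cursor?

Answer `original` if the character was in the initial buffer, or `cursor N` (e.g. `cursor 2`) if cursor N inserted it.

After op 1 (add_cursor(5)): buffer="dsbnxskd" (len 8), cursors c1@3 c2@4 c3@5, authorship ........
After op 2 (move_left): buffer="dsbnxskd" (len 8), cursors c1@2 c2@3 c3@4, authorship ........
After op 3 (move_left): buffer="dsbnxskd" (len 8), cursors c1@1 c2@2 c3@3, authorship ........
After op 4 (move_left): buffer="dsbnxskd" (len 8), cursors c1@0 c2@1 c3@2, authorship ........
After op 5 (move_right): buffer="dsbnxskd" (len 8), cursors c1@1 c2@2 c3@3, authorship ........
After op 6 (insert('m')): buffer="dmsmbmnxskd" (len 11), cursors c1@2 c2@4 c3@6, authorship .1.2.3.....
After op 7 (insert('s')): buffer="dmssmsbmsnxskd" (len 14), cursors c1@3 c2@6 c3@9, authorship .11.22.33.....
Authorship (.=original, N=cursor N): . 1 1 . 2 2 . 3 3 . . . . .
Index 7: author = 3

Answer: cursor 3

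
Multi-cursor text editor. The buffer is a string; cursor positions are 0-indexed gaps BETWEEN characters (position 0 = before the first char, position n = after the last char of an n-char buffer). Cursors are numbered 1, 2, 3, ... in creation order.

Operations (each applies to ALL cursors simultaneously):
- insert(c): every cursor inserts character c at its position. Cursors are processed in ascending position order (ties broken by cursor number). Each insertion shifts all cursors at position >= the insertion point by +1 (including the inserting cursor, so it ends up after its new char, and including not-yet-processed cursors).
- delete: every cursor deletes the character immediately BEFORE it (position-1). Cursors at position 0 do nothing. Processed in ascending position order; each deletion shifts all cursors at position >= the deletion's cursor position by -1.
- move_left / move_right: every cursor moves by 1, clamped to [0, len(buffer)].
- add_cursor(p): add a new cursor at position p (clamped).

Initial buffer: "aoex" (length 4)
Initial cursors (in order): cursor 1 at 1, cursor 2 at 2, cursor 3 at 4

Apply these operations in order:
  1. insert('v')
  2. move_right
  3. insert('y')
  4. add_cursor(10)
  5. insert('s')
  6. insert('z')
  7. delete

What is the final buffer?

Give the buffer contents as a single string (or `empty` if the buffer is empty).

Answer: avoysveysxvyss

Derivation:
After op 1 (insert('v')): buffer="avovexv" (len 7), cursors c1@2 c2@4 c3@7, authorship .1.2..3
After op 2 (move_right): buffer="avovexv" (len 7), cursors c1@3 c2@5 c3@7, authorship .1.2..3
After op 3 (insert('y')): buffer="avoyveyxvy" (len 10), cursors c1@4 c2@7 c3@10, authorship .1.12.2.33
After op 4 (add_cursor(10)): buffer="avoyveyxvy" (len 10), cursors c1@4 c2@7 c3@10 c4@10, authorship .1.12.2.33
After op 5 (insert('s')): buffer="avoysveysxvyss" (len 14), cursors c1@5 c2@9 c3@14 c4@14, authorship .1.112.22.3334
After op 6 (insert('z')): buffer="avoyszveyszxvysszz" (len 18), cursors c1@6 c2@11 c3@18 c4@18, authorship .1.1112.222.333434
After op 7 (delete): buffer="avoysveysxvyss" (len 14), cursors c1@5 c2@9 c3@14 c4@14, authorship .1.112.22.3334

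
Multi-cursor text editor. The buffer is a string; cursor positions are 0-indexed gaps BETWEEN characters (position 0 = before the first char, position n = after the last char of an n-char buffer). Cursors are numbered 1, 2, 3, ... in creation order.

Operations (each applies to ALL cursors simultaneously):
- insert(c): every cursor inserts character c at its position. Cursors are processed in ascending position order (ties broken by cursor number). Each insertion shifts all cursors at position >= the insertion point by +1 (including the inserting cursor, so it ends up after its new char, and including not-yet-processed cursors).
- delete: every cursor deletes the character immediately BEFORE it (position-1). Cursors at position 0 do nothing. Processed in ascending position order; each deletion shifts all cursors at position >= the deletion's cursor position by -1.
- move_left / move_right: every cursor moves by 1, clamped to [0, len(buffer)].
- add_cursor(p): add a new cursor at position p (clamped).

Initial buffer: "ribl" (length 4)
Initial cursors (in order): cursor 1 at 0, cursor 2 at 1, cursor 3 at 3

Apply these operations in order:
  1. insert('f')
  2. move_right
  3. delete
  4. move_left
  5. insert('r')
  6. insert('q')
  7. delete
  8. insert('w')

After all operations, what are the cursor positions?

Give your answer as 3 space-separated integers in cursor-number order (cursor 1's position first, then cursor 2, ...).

Answer: 2 5 9

Derivation:
After op 1 (insert('f')): buffer="frfibfl" (len 7), cursors c1@1 c2@3 c3@6, authorship 1.2..3.
After op 2 (move_right): buffer="frfibfl" (len 7), cursors c1@2 c2@4 c3@7, authorship 1.2..3.
After op 3 (delete): buffer="ffbf" (len 4), cursors c1@1 c2@2 c3@4, authorship 12.3
After op 4 (move_left): buffer="ffbf" (len 4), cursors c1@0 c2@1 c3@3, authorship 12.3
After op 5 (insert('r')): buffer="rfrfbrf" (len 7), cursors c1@1 c2@3 c3@6, authorship 1122.33
After op 6 (insert('q')): buffer="rqfrqfbrqf" (len 10), cursors c1@2 c2@5 c3@9, authorship 111222.333
After op 7 (delete): buffer="rfrfbrf" (len 7), cursors c1@1 c2@3 c3@6, authorship 1122.33
After op 8 (insert('w')): buffer="rwfrwfbrwf" (len 10), cursors c1@2 c2@5 c3@9, authorship 111222.333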